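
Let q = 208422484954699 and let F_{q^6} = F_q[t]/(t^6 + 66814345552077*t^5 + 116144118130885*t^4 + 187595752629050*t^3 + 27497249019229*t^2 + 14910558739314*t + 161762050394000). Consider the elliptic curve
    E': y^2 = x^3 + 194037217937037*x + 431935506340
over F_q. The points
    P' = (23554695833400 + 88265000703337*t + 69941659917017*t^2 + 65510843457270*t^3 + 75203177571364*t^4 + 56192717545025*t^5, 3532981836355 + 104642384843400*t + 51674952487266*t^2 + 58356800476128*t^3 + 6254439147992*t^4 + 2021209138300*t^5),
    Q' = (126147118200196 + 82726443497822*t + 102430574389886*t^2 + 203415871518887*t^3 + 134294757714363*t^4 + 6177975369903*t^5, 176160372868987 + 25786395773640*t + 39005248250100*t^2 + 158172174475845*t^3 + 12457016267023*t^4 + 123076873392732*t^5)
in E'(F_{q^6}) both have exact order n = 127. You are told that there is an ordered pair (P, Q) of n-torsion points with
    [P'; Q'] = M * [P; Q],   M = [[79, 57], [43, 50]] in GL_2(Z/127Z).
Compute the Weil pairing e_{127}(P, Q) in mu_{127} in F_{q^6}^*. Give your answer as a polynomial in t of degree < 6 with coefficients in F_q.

81874554742906 + 132985268310960*t + 179994119354442*t^2 + 118699449388441*t^3 + 93013077649763*t^4 + 190597349877775*t^5

Under M = [[79,57],[43,50]] in GL_2(Z/127), e_{127}(P',Q') = e_{127}(P,Q)^(79*50-57*43 mod 127).
det M = 79*50 - 57*43 = 1499 = 102 (mod 127); 102^{-1} = 66 (mod 127).
Miller loop for e_{127} over F_{208422484954699^6}: bits of 127 = 1111111; 6 double steps + 6 add steps, l/v at each.
Miller gives e_{127}(P',Q') = 55530936577863 + 161949646931755*t + 58455524986189*t^2 + 133089146916942*t^3 + 191487171042071*t^4 + 146943592908881*t^5 in F_{208422484954699^6}.
Finally e_{127}(P,Q) = 81874554742906 + 132985268310960*t + 179994119354442*t^2 + 118699449388441*t^3 + 93013077649763*t^4 + 190597349877775*t^5.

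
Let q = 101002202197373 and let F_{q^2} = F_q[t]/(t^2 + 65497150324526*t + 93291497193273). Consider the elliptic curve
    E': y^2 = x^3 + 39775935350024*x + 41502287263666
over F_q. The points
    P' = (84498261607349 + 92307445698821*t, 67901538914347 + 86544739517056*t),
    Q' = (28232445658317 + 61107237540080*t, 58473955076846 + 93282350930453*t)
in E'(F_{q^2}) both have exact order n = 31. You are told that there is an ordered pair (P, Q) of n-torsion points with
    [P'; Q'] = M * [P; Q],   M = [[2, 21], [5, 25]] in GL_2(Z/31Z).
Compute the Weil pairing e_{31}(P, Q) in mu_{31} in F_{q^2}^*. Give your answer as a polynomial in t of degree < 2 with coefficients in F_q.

e_{31} is bilinear + alternating on E[31], so e_{31}(2*P + 21*Q, 5*P + 25*Q) = e_{31}(P,Q)^(2*25-21*5).
Inverting 7 mod 31: 9. Thus e_{31}(P,Q) = e(P',Q')^{9}.
Double-and-add over 11111: 5-1 doublings, 5-1 additions; each step l_{T,T}/v_{2T} or l_{T,P'}/v at Q'+S for random S.
f_P(D_Q)/f_Q(D_P) = 51278583961308 + 34054230148792*t.
Raise to 9: e(P,Q) = 99943401297049 + 52318308645390*t in mu_{31}.

99943401297049 + 52318308645390*t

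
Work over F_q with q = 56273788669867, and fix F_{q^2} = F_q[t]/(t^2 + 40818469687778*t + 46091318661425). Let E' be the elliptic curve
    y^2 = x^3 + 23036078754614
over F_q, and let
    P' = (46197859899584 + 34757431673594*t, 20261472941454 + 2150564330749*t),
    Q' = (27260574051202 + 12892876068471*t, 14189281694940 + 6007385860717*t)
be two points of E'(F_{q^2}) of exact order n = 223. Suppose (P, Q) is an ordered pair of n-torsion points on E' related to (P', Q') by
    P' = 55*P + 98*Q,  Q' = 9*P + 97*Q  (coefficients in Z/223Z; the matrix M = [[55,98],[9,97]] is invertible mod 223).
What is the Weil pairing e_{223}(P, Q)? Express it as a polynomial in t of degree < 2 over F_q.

10149049790186 + 30278923028077*t

Since e_{223}(P,P)=e_{223}(Q,Q)=1 and e_{223}(Q,P)=e_{223}(P,Q)^{-1}, expanding e_{223}(55*P + 98*Q,9*P + 97*Q) leaves e(P,Q)^det(M).
det M = 55*97 - 98*9 = 4453 = 216 (mod 223); 216^{-1} = 191 (mod 223).
n = 223 = (11011111)_2 (8 bits, wt 7); accumulate f_{223,P'}(Q'+S)/f_{223,P'}(S) along the 7-step ladder.
Result: e(P',Q') = 11070976519434 + 44874818728071*t.
Thus e_{223}(P,Q) = 10149049790186 + 30278923028077*t.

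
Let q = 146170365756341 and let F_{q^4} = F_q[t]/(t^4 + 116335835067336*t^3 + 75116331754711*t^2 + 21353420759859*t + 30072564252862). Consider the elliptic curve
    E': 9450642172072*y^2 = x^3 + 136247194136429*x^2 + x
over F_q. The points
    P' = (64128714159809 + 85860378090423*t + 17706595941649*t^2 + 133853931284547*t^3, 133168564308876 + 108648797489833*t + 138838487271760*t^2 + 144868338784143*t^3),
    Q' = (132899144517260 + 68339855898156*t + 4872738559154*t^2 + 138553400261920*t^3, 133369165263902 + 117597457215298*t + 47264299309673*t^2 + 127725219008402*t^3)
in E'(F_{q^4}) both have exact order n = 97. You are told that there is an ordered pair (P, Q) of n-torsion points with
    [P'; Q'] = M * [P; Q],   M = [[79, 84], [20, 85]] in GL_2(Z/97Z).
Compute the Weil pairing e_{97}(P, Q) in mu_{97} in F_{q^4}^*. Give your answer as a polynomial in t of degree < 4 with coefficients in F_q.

Alternating bilinearity on E[97] (values in mu_{97} in F_{146170365756341^4}) gives e(P',Q') = e(P,Q)^det(M).
Inverting 88 mod 97: 43. Thus e_{97}(P,Q) = e(P',Q')^{43}.
Set x_W=13565354765777*u+110613365940245, y_W=13565354765777*v; then E': y_W^2=x_W^3+114489376136694*x_W+80713468371467.
Build f_{97,P'} and f_{97,Q'} via the 7-bit ladder of 97=1100001_2; evaluate at shifted divisors; quotient in F_{146170365756341^4}.
e_{97}(P',Q') = 7524682449431 + 66114415091655*t + 7338027707013*t^2 + 115215879599031*t^3.
Raise to 43: e(P,Q) = 97672921346377 + 83200434095248*t + 81217522753167*t^2 + 98249670350026*t^3 in mu_{97}.

97672921346377 + 83200434095248*t + 81217522753167*t^2 + 98249670350026*t^3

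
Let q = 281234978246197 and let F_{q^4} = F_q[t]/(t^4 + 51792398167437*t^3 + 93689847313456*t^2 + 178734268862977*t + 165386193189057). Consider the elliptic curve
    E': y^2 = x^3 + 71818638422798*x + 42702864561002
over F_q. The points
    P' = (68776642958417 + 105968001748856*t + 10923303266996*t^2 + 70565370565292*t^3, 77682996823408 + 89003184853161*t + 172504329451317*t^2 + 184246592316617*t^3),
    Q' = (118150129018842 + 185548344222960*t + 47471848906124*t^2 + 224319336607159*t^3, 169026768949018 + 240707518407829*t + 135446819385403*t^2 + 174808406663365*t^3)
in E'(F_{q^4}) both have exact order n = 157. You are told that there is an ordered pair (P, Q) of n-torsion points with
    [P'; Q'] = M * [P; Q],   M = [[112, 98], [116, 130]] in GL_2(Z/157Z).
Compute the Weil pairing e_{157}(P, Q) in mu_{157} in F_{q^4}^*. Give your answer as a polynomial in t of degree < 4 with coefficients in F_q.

e_{157} is bilinear + alternating on E[157], so e_{157}(112*P + 98*Q, 116*P + 130*Q) = e_{157}(P,Q)^(112*130-98*116).
Hence e(P,Q) = e(P',Q')^{154} where 154 = 52^{-1} mod 157.
Miller loop for e_{157} over F_{281234978246197^4}: bits of 157 = 10011101; 7 double steps + 4 add steps, l/v at each.
Result: e(P',Q') = 150311187065861 + 248624357447731*t + 99350953755725*t^2 + 232043111663963*t^3.
Finally e_{157}(P,Q) = 218937142774490 + 262220798033026*t + 129417189149006*t^2 + 239334043034680*t^3.

218937142774490 + 262220798033026*t + 129417189149006*t^2 + 239334043034680*t^3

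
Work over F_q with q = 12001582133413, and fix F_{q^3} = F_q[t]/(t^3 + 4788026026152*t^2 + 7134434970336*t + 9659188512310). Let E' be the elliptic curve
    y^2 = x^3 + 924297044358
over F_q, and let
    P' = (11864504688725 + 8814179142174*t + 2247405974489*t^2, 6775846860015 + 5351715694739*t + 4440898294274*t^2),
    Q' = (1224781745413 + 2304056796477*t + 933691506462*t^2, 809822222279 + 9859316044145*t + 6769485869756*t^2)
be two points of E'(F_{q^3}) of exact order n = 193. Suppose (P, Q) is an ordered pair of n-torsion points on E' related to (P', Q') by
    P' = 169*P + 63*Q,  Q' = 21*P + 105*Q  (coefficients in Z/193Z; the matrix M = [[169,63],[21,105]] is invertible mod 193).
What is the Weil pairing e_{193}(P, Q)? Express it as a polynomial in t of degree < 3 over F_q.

909029622903 + 2404900229745*t + 4713103747323*t^2

e_{193}(aP+bQ,cP+dQ) = e_{193}(P,Q)^(ad-bc); with (a,b,c,d)=(169,63,21,105) this gives the det-193 law.
Hence e(P,Q) = e(P',Q')^{159} where 159 = 17^{-1} mod 193.
8-bit Miller (11000001) on E'/F_{12001582133413} with a'=0, b'=924297044358: accumulate tangent/chord ratios at Q'+S and P'+S'.
Result: e(P',Q') = 1187185096293 + 4674094236164*t + 7094022013431*t^2.
(1187185096293 + 4674094236164*t + 7094022013431*t^2)^{159} mod (12001582133413,f) = 909029622903 + 2404900229745*t + 4713103747323*t^2.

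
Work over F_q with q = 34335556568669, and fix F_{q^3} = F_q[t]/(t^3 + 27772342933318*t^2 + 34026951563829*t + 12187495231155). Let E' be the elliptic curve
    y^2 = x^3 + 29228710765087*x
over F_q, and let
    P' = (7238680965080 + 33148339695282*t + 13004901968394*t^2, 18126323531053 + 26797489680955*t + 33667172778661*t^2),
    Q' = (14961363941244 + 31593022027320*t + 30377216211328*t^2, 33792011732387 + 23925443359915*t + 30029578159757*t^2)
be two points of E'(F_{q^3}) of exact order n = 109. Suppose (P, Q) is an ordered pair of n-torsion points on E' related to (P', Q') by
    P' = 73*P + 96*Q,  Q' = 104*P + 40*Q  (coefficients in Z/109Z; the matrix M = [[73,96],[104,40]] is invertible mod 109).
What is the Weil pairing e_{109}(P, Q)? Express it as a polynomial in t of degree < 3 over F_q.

3398310535823 + 3022344199921*t + 7719803569206*t^2

Alternating bilinearity on E[109] (values in mu_{109} in F_{34335556568669^3}) gives e(P',Q') = e(P,Q)^det(M).
73*40 - 96*104 = -7064; reduced mod 109: det = 21, inverse 26.
Build f_{109,P'} and f_{109,Q'} via the 7-bit ladder of 109=1101101_2; evaluate at shifted divisors; quotient in F_{34335556568669^3}.
Miller gives e_{109}(P',Q') = 86112043255 + 18903214744569*t + 21924742736141*t^2 in F_{34335556568669^3}.
e_{109}(P,Q) = (86112043255 + 18903214744569*t + 21924742736141*t^2)^{26} = 3398310535823 + 3022344199921*t + 7719803569206*t^2.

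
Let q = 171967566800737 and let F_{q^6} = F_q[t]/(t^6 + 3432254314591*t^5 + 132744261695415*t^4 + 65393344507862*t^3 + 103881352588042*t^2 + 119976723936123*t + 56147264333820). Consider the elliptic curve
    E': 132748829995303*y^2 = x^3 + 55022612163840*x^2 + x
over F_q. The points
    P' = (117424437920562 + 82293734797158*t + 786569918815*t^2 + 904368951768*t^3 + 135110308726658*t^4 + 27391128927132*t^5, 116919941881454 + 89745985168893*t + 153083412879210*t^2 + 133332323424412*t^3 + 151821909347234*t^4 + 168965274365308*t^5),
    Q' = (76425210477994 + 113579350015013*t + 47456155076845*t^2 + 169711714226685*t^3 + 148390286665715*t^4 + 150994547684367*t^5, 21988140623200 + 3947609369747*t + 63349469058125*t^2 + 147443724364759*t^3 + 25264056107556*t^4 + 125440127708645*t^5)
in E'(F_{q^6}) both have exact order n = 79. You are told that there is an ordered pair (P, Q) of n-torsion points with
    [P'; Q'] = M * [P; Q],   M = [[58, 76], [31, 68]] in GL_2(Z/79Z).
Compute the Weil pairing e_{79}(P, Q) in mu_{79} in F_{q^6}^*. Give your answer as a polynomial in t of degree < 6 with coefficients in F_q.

e_{79}(aP+bQ,cP+dQ) = e_{79}(P,Q)^(ad-bc); with (a,b,c,d)=(58,76,31,68) this gives the det-79 law.
58*68 - 76*31 = 1588; reduced mod 79: det = 8, inverse 10.
Set x_W=17291919675395*u+48638157352645, y_W=17291919675395*v; then E': y_W^2=x_W^3+46433719060407*x_W+112298401979089.
n = 79 = (1001111)_2 (7 bits, wt 5); accumulate f_{79,P'}(Q'+S)/f_{79,P'}(S) along the 6-step ladder.
So e_{79}(P',Q') = 96753081804521 + 82079792411308*t + 47253487800687*t^2 + 35968593940075*t^3 + 109775249966905*t^4 + 99315573975899*t^5.
Finally e_{79}(P,Q) = 3078533521831 + 167222286666951*t + 42224378519886*t^2 + 56637850554445*t^3 + 111365781052265*t^4 + 47268988678969*t^5.

3078533521831 + 167222286666951*t + 42224378519886*t^2 + 56637850554445*t^3 + 111365781052265*t^4 + 47268988678969*t^5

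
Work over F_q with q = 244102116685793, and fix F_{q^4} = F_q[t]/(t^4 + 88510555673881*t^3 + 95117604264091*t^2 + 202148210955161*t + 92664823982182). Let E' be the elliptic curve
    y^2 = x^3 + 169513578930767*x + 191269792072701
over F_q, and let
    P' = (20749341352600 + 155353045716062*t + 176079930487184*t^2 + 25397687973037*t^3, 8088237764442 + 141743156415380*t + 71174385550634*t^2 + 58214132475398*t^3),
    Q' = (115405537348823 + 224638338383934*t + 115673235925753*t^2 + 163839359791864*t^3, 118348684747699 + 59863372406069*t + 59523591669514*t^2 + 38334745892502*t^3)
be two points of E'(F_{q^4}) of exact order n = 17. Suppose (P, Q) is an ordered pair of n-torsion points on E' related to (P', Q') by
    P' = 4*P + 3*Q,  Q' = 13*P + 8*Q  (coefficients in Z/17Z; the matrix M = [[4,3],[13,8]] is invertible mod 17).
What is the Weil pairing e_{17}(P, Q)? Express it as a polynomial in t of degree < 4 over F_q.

194199504699038 + 219358931219537*t + 130317409338600*t^2 + 53670361487545*t^3

e_{17} is bilinear + alternating on E[17], so e_{17}(4*P + 3*Q, 13*P + 8*Q) = e_{17}(P,Q)^(4*8-3*13).
det(M) mod 17 = 10; its inverse in (Z/17)^* is 12 (check: 10*12 mod 17 = 1).
5-bit Miller (10001) on E'/F_{244102116685793} with a'=169513578930767, b'=191269792072701: accumulate tangent/chord ratios at Q'+S and P'+S'.
Result: e(P',Q') = 108022929454212 + 204451478846622*t + 83194435208699*t^2 + 146693587788538*t^3.
Finally e_{17}(P,Q) = 194199504699038 + 219358931219537*t + 130317409338600*t^2 + 53670361487545*t^3.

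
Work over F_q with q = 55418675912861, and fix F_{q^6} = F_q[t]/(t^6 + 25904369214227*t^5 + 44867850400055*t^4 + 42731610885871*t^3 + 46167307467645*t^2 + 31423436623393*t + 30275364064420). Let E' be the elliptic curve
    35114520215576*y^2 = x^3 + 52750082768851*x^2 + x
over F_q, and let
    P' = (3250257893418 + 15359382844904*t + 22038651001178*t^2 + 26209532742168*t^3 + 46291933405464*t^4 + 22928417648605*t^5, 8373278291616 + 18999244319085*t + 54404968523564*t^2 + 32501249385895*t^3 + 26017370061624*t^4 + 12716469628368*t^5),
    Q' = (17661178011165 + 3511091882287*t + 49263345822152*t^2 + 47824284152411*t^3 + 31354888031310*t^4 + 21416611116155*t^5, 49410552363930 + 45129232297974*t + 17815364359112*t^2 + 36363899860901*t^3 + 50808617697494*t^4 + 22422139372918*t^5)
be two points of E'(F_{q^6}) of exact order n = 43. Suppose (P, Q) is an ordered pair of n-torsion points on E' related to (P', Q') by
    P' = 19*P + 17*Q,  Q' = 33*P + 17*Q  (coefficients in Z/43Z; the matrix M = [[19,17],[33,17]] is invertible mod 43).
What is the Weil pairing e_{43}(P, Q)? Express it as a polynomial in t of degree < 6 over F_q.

Since e_{43}(P,P)=e_{43}(Q,Q)=1 and e_{43}(Q,P)=e_{43}(P,Q)^{-1}, expanding e_{43}(19*P + 17*Q,33*P + 17*Q) leaves e(P,Q)^det(M).
Hence e(P,Q) = e(P',Q')^{28} where 28 = 20^{-1} mod 43.
Set x_W=611318731650*u+15961130621574, y_W=611318731650*v; then E': y_W^2=x_W^3+13954081479317*x_W+52017386314989.
6-bit Miller (101011) on E'/F_{55418675912861} with a'=13954081479317, b'=52017386314989: accumulate tangent/chord ratios at Q'+S and P'+S'.
The quotient is 46556851270928 + 16040920967126*t + 37094398018928*t^2 + 617669800400*t^3 + 52522667693301*t^4 + 39048434411765*t^5.
Thus e_{43}(P,Q) = 38762039337790 + 41207127595634*t + 49644412782263*t^2 + 40112774576556*t^3 + 10084324916384*t^4 + 54791751503264*t^5.

38762039337790 + 41207127595634*t + 49644412782263*t^2 + 40112774576556*t^3 + 10084324916384*t^4 + 54791751503264*t^5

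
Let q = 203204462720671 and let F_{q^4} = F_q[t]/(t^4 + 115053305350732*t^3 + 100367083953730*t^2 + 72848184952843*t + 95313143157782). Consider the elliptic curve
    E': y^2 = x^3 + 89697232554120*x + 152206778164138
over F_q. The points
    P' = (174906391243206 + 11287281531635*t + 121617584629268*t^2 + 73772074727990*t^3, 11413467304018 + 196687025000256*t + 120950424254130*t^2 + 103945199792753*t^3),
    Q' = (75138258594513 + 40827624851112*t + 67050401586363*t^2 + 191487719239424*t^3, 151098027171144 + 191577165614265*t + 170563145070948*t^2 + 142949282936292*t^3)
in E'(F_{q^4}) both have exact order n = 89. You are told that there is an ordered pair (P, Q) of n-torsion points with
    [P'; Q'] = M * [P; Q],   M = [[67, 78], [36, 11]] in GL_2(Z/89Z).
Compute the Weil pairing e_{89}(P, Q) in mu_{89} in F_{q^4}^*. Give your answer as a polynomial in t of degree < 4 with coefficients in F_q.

e_{89}(aP+bQ,cP+dQ) = e_{89}(P,Q)^(ad-bc); with (a,b,c,d)=(67,78,36,11) this gives the det-89 law.
det M = 67*11 - 78*36 = -2071 = 65 (mod 89); 65^{-1} = 63 (mod 89).
Run Miller on y^2=x^3+89697232554120*x+152206778164138 over F_{203204462720671}: ladder 1011001 (7 bits); e = f_P(D_Q)/f_Q(D_P).
The quotient is 165631098615501 + 152884640907171*t + 16451919973669*t^2 + 170371692325173*t^3.
e_{89}(P,Q) = (165631098615501 + 152884640907171*t + 16451919973669*t^2 + 170371692325173*t^3)^{63} = 184042028306945 + 163523866389480*t + 31446005895673*t^2 + 159063349764877*t^3.

184042028306945 + 163523866389480*t + 31446005895673*t^2 + 159063349764877*t^3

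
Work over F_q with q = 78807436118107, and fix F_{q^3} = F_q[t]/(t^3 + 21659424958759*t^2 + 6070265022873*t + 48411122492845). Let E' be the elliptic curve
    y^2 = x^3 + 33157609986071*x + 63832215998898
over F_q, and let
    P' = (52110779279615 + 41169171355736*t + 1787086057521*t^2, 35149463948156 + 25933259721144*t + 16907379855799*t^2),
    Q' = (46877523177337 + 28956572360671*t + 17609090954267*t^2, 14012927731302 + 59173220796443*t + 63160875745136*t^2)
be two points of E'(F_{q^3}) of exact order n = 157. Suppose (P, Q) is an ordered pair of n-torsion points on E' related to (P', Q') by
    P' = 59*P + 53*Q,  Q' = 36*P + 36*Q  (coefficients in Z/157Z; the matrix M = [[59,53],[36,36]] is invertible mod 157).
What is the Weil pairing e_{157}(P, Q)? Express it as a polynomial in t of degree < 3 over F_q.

The 157-Weil pairing on E[157] over F_{78807436118107} is alternating-bilinear: e_{157}(P',Q') = e_{157}(P,Q)^det(M).
Hence e(P,Q) = e(P',Q')^{8} where 8 = 59^{-1} mod 157.
Run Miller on y^2=x^3+33157609986071*x+63832215998898 over F_{78807436118107}: ladder 10011101 (8 bits); e = f_P(D_Q)/f_Q(D_P).
f_P(D_Q)/f_Q(D_P) = 62227452954528 + 41140169897107*t + 70784949982017*t^2.
Hence e(P,Q) = 29423537354454 + 10811987227711*t + 66941594740125*t^2 in F_{78807436118107^3}^*.

29423537354454 + 10811987227711*t + 66941594740125*t^2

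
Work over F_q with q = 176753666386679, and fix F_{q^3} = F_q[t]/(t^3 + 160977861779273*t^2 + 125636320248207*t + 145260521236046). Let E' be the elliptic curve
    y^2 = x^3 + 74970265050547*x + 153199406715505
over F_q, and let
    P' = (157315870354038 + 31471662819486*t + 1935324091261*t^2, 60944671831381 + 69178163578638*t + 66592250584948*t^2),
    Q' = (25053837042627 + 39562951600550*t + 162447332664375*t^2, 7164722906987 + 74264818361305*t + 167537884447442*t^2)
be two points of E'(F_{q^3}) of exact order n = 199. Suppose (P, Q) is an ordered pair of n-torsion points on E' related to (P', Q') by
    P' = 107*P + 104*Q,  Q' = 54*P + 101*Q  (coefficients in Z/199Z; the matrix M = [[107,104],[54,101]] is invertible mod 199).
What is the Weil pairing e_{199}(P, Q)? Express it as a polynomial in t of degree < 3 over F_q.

The 199-Weil pairing on E[199] over F_{176753666386679} is alternating-bilinear: e_{199}(P',Q') = e_{199}(P,Q)^det(M).
det M = 107*101 - 104*54 = 5191 = 17 (mod 199); 17^{-1} = 82 (mod 199).
8-bit Miller (11000111) on E'/F_{176753666386679} with a'=74970265050547, b'=153199406715505: accumulate tangent/chord ratios at Q'+S and P'+S'.
Miller gives e_{199}(P',Q') = 3279870800487 + 131431910178760*t + 173331185567566*t^2 in F_{176753666386679^3}.
Thus e_{199}(P,Q) = 174303426114484 + 164258559615950*t + 158492615881550*t^2.

174303426114484 + 164258559615950*t + 158492615881550*t^2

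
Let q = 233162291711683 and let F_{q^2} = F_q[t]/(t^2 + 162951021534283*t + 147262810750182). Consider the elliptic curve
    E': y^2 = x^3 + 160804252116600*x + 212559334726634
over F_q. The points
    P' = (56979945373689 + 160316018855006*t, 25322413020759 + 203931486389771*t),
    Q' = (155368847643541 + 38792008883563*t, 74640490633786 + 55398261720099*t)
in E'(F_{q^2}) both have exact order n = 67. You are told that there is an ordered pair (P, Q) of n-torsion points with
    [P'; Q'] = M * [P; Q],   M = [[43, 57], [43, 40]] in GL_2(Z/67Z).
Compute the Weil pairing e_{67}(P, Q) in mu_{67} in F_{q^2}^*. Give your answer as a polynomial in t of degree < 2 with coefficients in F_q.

6698777948558 + 138928755674599*t

e_{67} is bilinear + alternating on E[67], so e_{67}(43*P + 57*Q, 43*P + 40*Q) = e_{67}(P,Q)^(43*40-57*43).
Inverting 6 mod 67: 56. Thus e_{67}(P,Q) = e(P',Q')^{56}.
n = 67 = (1000011)_2 (7 bits, wt 3); accumulate f_{67,P'}(Q'+S)/f_{67,P'}(S) along the 6-step ladder.
Miller gives e_{67}(P',Q') = 50032169200003 + 7229222022178*t in F_{233162291711683^2}.
e_{67}(P,Q) = (50032169200003 + 7229222022178*t)^{56} = 6698777948558 + 138928755674599*t.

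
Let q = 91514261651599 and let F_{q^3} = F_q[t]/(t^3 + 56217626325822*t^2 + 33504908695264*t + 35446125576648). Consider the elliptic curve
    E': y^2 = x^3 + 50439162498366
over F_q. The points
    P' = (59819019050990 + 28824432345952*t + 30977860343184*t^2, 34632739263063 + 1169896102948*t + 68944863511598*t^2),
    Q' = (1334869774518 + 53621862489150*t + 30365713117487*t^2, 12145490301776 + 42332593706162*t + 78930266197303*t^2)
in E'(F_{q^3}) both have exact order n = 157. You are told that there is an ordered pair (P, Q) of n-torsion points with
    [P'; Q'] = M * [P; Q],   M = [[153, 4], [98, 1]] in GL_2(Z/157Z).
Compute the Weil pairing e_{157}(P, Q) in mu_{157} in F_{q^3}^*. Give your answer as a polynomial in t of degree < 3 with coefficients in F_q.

34040344945065 + 79373673596146*t + 31029113280671*t^2

e_{157} is bilinear + alternating on E[157], so e_{157}(153*P + 4*Q, 98*P + 1*Q) = e_{157}(P,Q)^(153*1-4*98).
153*1 - 4*98 = -239; reduced mod 157: det = 75, inverse 67.
Double-and-add over 10011101: 8-1 doublings, 5-1 additions; each step l_{T,T}/v_{2T} or l_{T,P'}/v at Q'+S for random S.
Miller gives e_{157}(P',Q') = 88771828252169 + 17682129358022*t + 23397125730302*t^2 in F_{91514261651599^3}.
Raise to 67: e(P,Q) = 34040344945065 + 79373673596146*t + 31029113280671*t^2 in mu_{157}.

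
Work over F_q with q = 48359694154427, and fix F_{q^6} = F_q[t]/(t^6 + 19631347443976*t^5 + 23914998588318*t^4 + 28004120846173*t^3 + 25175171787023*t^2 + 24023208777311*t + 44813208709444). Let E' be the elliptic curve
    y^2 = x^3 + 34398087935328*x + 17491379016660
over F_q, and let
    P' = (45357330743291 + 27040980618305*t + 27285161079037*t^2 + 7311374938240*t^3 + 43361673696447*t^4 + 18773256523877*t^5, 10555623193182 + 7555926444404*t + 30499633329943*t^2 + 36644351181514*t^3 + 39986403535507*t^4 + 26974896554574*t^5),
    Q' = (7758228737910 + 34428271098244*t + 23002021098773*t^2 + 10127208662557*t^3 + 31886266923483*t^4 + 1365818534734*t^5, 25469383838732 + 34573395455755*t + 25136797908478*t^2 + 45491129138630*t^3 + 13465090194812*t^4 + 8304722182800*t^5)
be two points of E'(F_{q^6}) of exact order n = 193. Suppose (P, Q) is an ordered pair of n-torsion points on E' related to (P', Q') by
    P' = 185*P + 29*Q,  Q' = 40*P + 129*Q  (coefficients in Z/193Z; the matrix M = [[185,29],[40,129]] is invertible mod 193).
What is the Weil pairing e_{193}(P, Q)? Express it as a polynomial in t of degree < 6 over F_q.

2693550852982 + 7828506299995*t + 37803617575430*t^2 + 40039447316574*t^3 + 45999821967137*t^4 + 8314780479062*t^5

The 193-Weil pairing on E[193] over F_{48359694154427} is alternating-bilinear: e_{193}(P',Q') = e_{193}(P,Q)^det(M).
det M = 185*129 - 29*40 = 22705 = 124 (mod 193); 124^{-1} = 179 (mod 193).
Miller loop for e_{193} over F_{48359694154427^6}: bits of 193 = 11000001; 7 double steps + 2 add steps, l/v at each.
e_{193}(P',Q') = 348300458443 + 28376349202275*t + 19240318799847*t^2 + 7165715788421*t^3 + 40268035390060*t^4 + 29662693885352*t^5.
Raise to 179: e(P,Q) = 2693550852982 + 7828506299995*t + 37803617575430*t^2 + 40039447316574*t^3 + 45999821967137*t^4 + 8314780479062*t^5 in mu_{193}.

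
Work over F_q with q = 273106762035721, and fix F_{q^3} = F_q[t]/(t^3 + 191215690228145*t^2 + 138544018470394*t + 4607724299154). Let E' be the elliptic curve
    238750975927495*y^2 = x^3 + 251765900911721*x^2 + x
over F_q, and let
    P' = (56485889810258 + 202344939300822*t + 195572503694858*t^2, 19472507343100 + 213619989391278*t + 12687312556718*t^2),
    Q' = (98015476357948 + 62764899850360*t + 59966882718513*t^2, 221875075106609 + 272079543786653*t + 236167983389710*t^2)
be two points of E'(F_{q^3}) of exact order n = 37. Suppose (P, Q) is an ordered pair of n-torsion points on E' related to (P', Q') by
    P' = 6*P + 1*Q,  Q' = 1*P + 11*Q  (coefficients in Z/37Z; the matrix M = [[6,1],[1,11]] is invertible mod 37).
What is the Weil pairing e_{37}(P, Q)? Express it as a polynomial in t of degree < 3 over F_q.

The 37-Weil pairing on E[37] over F_{273106762035721} is alternating-bilinear: e_{37}(P',Q') = e_{37}(P,Q)^det(M).
6*11 - 1*1 = 65; reduced mod 37: det = 28, inverse 4.
Undo Montgomery via alpha=21433560737084, beta=123569905955397: (a',b')=(131947353836030,57941933766456) over F_{273106762035721}.
6-bit Miller (100101) on E'/F_{273106762035721} with a'=131947353836030, b'=57941933766456: accumulate tangent/chord ratios at Q'+S and P'+S'.
So e_{37}(P',Q') = 242002670767680 + 118787472001770*t + 241605483836960*t^2.
Raise to 4: e(P,Q) = 33528769224209 + 20501328889694*t + 372576959947*t^2 in mu_{37}.

33528769224209 + 20501328889694*t + 372576959947*t^2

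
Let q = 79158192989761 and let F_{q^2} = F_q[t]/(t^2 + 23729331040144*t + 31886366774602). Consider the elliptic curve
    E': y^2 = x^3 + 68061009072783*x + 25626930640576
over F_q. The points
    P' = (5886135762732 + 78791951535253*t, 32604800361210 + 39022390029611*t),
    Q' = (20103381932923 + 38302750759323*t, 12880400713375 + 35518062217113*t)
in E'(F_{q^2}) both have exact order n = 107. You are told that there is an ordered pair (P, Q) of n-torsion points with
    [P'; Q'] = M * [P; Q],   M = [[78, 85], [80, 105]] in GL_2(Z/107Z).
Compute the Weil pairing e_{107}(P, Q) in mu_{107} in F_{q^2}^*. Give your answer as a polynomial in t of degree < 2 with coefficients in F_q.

74597418532250 + 48694059991255*t

e_{107}(aP+bQ,cP+dQ) = e_{107}(P,Q)^(ad-bc); with (a,b,c,d)=(78,85,80,105) this gives the det-107 law.
78*105 - 85*80 = 1390; reduced mod 107: det = 106, inverse 106.
Miller loop for e_{107} over F_{79158192989761^2}: bits of 107 = 1101011; 6 double steps + 4 add steps, l/v at each.
Result: e(P',Q') = 10902634705210 + 30464132998506*t.
Finally e_{107}(P,Q) = 74597418532250 + 48694059991255*t.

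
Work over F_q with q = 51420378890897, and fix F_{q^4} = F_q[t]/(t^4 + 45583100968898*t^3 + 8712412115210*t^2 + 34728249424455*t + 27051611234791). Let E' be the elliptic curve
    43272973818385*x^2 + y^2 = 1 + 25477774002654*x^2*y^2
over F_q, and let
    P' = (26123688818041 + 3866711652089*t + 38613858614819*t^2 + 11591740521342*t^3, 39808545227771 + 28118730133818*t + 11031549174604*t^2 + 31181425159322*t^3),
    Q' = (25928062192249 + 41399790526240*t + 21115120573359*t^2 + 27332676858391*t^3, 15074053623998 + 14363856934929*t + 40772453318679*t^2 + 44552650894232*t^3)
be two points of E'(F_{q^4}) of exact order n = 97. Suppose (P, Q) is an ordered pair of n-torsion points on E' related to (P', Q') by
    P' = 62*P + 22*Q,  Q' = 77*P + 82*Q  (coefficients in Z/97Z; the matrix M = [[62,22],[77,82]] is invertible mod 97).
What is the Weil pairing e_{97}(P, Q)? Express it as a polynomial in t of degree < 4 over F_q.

41687414737660 + 38798197397267*t + 24613743790377*t^2 + 1134701438851*t^3

e_{97}(aP+bQ,cP+dQ) = e_{97}(P,Q)^(ad-bc); with (a,b,c,d)=(62,22,77,82) this gives the det-97 law.
det(M) mod 97 = 92; its inverse in (Z/97)^* is 58 (check: 92*58 mod 97 = 1).
Map (x,y)_Ed via u=(1+y)/(1-y), v=(1+y)/((1-y)x) to Montgomery A=37917350388643,B=1493070580296; then to (a',b')=(44179579180771,44892017463231).
Miller loop for e_{97} over F_{51420378890897^4}: bits of 97 = 1100001; 6 double steps + 2 add steps, l/v at each.
f_P(D_Q)/f_Q(D_P) = 21153689143292 + 25169059903825*t + 50131087274685*t^2 + 30228321057649*t^3.
Hence e(P,Q) = 41687414737660 + 38798197397267*t + 24613743790377*t^2 + 1134701438851*t^3 in F_{51420378890897^4}^*.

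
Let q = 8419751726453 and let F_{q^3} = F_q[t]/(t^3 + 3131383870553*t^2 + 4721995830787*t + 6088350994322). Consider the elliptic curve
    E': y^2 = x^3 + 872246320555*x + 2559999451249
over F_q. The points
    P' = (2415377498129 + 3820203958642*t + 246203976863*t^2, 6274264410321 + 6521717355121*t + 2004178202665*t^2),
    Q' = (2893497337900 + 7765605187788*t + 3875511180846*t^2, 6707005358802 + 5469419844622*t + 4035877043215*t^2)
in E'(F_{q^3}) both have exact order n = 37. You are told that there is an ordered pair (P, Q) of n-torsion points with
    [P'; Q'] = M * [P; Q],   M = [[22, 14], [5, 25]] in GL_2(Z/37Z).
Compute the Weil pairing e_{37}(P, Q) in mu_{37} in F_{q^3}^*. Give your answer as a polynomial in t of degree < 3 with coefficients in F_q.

7273809945931 + 8288890548893*t + 5542733541390*t^2

Since e_{37}(P,P)=e_{37}(Q,Q)=1 and e_{37}(Q,P)=e_{37}(P,Q)^{-1}, expanding e_{37}(22*P + 14*Q,5*P + 25*Q) leaves e(P,Q)^det(M).
Inverting 36 mod 37: 36. Thus e_{37}(P,Q) = e(P',Q')^{36}.
Build f_{37,P'} and f_{37,Q'} via the 6-bit ladder of 37=100101_2; evaluate at shifted divisors; quotient in F_{8419751726453^3}.
e_{37}(P',Q') = 4507044069022 + 116951836086*t + 2661536704433*t^2.
Hence e(P,Q) = 7273809945931 + 8288890548893*t + 5542733541390*t^2 in F_{8419751726453^3}^*.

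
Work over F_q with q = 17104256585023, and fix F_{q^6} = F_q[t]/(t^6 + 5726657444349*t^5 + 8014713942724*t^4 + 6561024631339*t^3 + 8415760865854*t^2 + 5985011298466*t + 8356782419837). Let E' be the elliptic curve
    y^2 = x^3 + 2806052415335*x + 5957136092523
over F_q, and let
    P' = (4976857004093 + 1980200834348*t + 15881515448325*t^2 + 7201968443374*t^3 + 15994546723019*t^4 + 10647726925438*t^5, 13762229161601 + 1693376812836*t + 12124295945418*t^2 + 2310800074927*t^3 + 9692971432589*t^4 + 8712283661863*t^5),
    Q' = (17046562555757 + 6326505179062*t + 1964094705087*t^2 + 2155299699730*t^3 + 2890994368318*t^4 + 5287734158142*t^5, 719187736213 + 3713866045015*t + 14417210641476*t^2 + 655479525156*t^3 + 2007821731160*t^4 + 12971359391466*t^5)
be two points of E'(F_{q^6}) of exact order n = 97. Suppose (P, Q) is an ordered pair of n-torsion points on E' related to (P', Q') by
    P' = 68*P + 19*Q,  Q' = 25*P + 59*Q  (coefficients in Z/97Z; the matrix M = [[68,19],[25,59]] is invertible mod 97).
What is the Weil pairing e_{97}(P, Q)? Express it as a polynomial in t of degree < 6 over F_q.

The 97-Weil pairing on E[97] over F_{17104256585023} is alternating-bilinear: e_{97}(P',Q') = e_{97}(P,Q)^det(M).
68*59 - 19*25 = 3537; reduced mod 97: det = 45, inverse 69.
Miller loop for e_{97} over F_{17104256585023^6}: bits of 97 = 1100001; 6 double steps + 2 add steps, l/v at each.
Miller gives e_{97}(P',Q') = 15120960654896 + 6222525186595*t + 675965703503*t^2 + 7128610000634*t^3 + 4370384658933*t^4 + 2022814814645*t^5 in F_{17104256585023^6}.
(15120960654896 + 6222525186595*t + 675965703503*t^2 + 7128610000634*t^3 + 4370384658933*t^4 + 2022814814645*t^5)^{69} mod (17104256585023,f) = 10466568562887 + 4197671098367*t + 10072330034901*t^2 + 8781287551682*t^3 + 8524580427076*t^4 + 2746088093221*t^5.

10466568562887 + 4197671098367*t + 10072330034901*t^2 + 8781287551682*t^3 + 8524580427076*t^4 + 2746088093221*t^5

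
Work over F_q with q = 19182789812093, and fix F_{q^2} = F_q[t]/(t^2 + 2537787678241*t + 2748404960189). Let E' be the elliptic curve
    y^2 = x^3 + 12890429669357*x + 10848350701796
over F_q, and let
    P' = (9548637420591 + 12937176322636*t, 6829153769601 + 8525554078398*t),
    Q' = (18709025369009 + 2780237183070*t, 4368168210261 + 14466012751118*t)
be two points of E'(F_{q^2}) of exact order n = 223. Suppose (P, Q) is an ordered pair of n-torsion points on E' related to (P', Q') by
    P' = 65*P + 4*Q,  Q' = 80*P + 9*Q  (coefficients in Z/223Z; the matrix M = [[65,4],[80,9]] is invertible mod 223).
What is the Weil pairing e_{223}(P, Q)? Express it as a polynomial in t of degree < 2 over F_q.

13525629308918 + 17809870439157*t

Alternating bilinearity on E[223] (values in mu_{223} in F_{19182789812093^2}) gives e(P',Q') = e(P,Q)^det(M).
det M = 65*9 - 4*80 = 265 = 42 (mod 223); 42^{-1} = 154 (mod 223).
Build f_{223,P'} and f_{223,Q'} via the 8-bit ladder of 223=11011111_2; evaluate at shifted divisors; quotient in F_{19182789812093^2}.
e_{223}(P',Q') = 14424936738707 + 17034002998366*t.
(14424936738707 + 17034002998366*t)^{154} mod (19182789812093,f) = 13525629308918 + 17809870439157*t.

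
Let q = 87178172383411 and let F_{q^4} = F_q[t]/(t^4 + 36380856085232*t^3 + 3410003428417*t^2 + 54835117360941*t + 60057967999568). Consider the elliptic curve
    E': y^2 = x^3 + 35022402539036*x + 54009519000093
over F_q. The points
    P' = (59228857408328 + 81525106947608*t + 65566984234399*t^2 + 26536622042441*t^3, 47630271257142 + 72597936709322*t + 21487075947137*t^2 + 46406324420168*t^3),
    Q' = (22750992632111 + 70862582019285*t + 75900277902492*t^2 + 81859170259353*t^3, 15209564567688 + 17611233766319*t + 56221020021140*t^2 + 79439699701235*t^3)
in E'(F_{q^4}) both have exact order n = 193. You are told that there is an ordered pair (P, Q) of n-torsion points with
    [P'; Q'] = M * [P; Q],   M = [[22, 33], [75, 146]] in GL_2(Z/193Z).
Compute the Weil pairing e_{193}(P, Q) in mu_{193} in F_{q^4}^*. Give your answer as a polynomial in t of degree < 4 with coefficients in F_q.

63344466377358 + 66008419334892*t + 57178423555264*t^2 + 79397358538646*t^3

Under M = [[22,33],[75,146]] in GL_2(Z/193), e_{193}(P',Q') = e_{193}(P,Q)^(22*146-33*75 mod 193).
Hence e(P,Q) = e(P',Q')^{11} where 11 = 158^{-1} mod 193.
Miller loop for e_{193} over F_{87178172383411^4}: bits of 193 = 11000001; 7 double steps + 2 add steps, l/v at each.
The quotient is 3540184495203 + 29982249544339*t + 20216131454698*t^2 + 85072771100048*t^3.
e_{193}(P,Q) = (3540184495203 + 29982249544339*t + 20216131454698*t^2 + 85072771100048*t^3)^{11} = 63344466377358 + 66008419334892*t + 57178423555264*t^2 + 79397358538646*t^3.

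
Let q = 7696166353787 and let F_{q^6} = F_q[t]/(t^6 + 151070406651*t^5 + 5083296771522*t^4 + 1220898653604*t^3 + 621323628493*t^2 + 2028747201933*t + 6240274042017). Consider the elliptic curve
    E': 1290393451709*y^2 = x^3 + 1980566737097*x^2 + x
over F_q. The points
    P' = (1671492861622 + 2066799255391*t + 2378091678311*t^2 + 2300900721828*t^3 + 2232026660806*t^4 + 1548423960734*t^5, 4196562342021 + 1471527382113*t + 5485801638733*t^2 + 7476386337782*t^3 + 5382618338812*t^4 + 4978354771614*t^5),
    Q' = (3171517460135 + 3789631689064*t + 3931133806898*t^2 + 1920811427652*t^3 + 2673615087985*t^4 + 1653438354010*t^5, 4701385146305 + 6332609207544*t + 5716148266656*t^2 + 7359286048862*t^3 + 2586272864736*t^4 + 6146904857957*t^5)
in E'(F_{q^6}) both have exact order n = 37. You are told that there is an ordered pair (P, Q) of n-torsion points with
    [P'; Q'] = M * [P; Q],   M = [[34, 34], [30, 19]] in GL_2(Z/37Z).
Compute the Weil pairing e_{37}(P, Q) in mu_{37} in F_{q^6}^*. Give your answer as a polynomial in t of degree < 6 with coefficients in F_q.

e_{37}(aP+bQ,cP+dQ) = e_{37}(P,Q)^(ad-bc); with (a,b,c,d)=(34,34,30,19) this gives the det-37 law.
34*19 - 34*30 = -374; reduced mod 37: det = 33, inverse 9.
Undo Montgomery via alpha=4593642977836, beta=3172824684483: (a',b')=(2232245456349,6485674698939) over F_{7696166353787}.
n = 37 = (100101)_2 (6 bits, wt 3); accumulate f_{37,P'}(Q'+S)/f_{37,P'}(S) along the 5-step ladder.
Result: e(P',Q') = 6207240148857 + 7597641241549*t + 3434635704252*t^2 + 2399237525098*t^3 + 535432086232*t^4 + 6256951603221*t^5.
Thus e_{37}(P,Q) = 177319062514 + 409718247306*t + 7411027752483*t^2 + 4738428960963*t^3 + 104818759685*t^4 + 2113164111172*t^5.

177319062514 + 409718247306*t + 7411027752483*t^2 + 4738428960963*t^3 + 104818759685*t^4 + 2113164111172*t^5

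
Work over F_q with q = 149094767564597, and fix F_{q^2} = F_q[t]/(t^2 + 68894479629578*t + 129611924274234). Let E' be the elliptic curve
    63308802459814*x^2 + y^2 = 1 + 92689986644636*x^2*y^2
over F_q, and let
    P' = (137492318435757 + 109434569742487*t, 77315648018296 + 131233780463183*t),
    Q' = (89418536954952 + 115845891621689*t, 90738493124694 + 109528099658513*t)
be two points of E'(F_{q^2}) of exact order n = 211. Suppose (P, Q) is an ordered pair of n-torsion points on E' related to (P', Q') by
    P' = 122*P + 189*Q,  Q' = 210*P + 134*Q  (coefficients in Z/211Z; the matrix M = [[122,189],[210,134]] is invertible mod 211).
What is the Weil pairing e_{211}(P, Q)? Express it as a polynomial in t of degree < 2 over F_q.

e_{211}(aP+bQ,cP+dQ) = e_{211}(P,Q)^(ad-bc); with (a,b,c,d)=(122,189,210,134) this gives the det-211 law.
det M = 122*134 - 189*210 = -23342 = 79 (mod 211); 79^{-1} = 203 (mod 211).
Edwards->Montgomery: u=(1+y)/(1-y), v=u/x -> 28647339739898v^2=u^3+72719018295141u^2+u; then x_W=67202087736093u+25999798184075: y^2=x^3+122082882752044*x+73345488158577.
n = 211 = (11010011)_2 (8 bits, wt 5); accumulate f_{211,P'}(Q'+S)/f_{211,P'}(S) along the 7-step ladder.
Result: e(P',Q') = 76870086577953 + 38644380502417*t.
Raise to 203: e(P,Q) = 137952979029645 + 106034711666521*t in mu_{211}.

137952979029645 + 106034711666521*t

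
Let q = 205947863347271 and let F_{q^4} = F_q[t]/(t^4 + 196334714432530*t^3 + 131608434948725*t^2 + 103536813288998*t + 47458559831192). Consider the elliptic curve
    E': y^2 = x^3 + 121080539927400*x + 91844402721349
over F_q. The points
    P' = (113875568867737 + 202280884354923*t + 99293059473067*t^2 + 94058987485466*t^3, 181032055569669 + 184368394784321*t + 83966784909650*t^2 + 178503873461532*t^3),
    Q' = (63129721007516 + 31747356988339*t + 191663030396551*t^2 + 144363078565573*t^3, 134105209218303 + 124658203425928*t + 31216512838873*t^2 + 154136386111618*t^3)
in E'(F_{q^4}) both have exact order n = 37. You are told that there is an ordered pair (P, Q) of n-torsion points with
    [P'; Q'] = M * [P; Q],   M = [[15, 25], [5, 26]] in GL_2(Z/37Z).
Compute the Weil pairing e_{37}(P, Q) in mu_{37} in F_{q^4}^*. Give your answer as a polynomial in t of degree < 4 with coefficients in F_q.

e_{37} is bilinear + alternating on E[37], so e_{37}(15*P + 25*Q, 5*P + 26*Q) = e_{37}(P,Q)^(15*26-25*5).
So e_{37}(P,Q) = e_{37}(P',Q')^{31}, since 6*31 = 1 mod 37.
Build f_{37,P'} and f_{37,Q'} via the 6-bit ladder of 37=100101_2; evaluate at shifted divisors; quotient in F_{205947863347271^4}.
So e_{37}(P',Q') = 34541262566978 + 163048984833669*t + 59628736437877*t^2 + 157119555126228*t^3.
Thus e_{37}(P,Q) = 17516700747873 + 60150371042128*t + 177697168781878*t^2 + 183725981146689*t^3.

17516700747873 + 60150371042128*t + 177697168781878*t^2 + 183725981146689*t^3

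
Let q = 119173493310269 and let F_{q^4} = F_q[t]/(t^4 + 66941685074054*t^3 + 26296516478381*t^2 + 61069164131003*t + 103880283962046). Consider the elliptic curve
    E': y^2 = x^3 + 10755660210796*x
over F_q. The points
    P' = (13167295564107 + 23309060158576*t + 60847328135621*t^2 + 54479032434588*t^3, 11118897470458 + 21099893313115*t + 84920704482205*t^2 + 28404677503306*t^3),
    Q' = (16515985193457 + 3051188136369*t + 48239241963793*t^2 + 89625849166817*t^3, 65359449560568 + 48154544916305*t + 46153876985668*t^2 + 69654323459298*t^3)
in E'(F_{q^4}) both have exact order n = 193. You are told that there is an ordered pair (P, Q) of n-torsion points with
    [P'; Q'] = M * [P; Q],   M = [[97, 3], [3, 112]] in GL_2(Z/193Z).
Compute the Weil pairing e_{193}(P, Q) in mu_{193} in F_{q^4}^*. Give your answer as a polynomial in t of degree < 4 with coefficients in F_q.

e_{193} is bilinear + alternating on E[193], so e_{193}(97*P + 3*Q, 3*P + 112*Q) = e_{193}(P,Q)^(97*112-3*3).
Inverting 47 mod 193: 115. Thus e_{193}(P,Q) = e(P',Q')^{115}.
Build f_{193,P'} and f_{193,Q'} via the 8-bit ladder of 193=11000001_2; evaluate at shifted divisors; quotient in F_{119173493310269^4}.
Result: e(P',Q') = 108436619063197 + 103563128979350*t + 55512274325984*t^2 + 76103976158418*t^3.
Raise to 115: e(P,Q) = 66042935408057 + 93052392391944*t + 29111508142963*t^2 + 67670049034897*t^3 in mu_{193}.

66042935408057 + 93052392391944*t + 29111508142963*t^2 + 67670049034897*t^3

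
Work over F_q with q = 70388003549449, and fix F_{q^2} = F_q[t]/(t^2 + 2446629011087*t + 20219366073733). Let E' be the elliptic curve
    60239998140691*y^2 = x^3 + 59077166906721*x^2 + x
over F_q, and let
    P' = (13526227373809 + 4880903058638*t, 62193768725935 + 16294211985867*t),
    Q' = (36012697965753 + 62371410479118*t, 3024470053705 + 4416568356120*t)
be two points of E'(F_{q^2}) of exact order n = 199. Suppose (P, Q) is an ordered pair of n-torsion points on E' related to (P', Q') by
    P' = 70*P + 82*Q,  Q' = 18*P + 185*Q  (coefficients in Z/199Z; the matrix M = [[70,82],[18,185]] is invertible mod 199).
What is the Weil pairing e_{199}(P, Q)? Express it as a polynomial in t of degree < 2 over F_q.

Since e_{199}(P,P)=e_{199}(Q,Q)=1 and e_{199}(Q,P)=e_{199}(P,Q)^{-1}, expanding e_{199}(70*P + 82*Q,18*P + 185*Q) leaves e(P,Q)^det(M).
Inverting 131 mod 199: 79. Thus e_{199}(P,Q) = e(P',Q')^{79}.
Undo Montgomery via alpha=17185581970033, beta=18208062676412: (a',b')=(23012000325587,41302323276853) over F_{70388003549449}.
8-bit Miller (11000111) on E'/F_{70388003549449} with a'=23012000325587, b'=41302323276853: accumulate tangent/chord ratios at Q'+S and P'+S'.
e_{199}(P',Q') = 41105306702600 + 5445448316307*t.
Hence e(P,Q) = 13206905752236 + 52099259702674*t in F_{70388003549449^2}^*.

13206905752236 + 52099259702674*t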